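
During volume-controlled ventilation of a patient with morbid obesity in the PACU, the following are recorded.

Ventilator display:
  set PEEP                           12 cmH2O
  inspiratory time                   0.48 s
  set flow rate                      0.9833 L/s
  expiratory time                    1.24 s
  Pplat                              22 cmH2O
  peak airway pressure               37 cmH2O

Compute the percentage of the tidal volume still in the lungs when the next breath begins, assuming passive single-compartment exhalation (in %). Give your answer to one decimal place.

17.9

Vt = flow × Ti = 0.9833 L/s × 0.48 s × 1000 mL/L = 471.98 mL.
R = (PIP − Pplat)/V̇ = (37 − 22) / 0.9833 = 15.0/0.9833 = 15.255 cmH2O·s/L.
C = Vt/(Pplat − PEEP) = 471.98 / (22 − 12) = 471.98/10.0 = 47.198 mL/cmH2O.
τ = R × C = 15.255 × 0.0472 L/cmH2O = 0.72 s.
Fraction remaining at end-expiration = e^(−Te/τ) = e^(−1.24/0.72) = 0.1787 → 17.87%.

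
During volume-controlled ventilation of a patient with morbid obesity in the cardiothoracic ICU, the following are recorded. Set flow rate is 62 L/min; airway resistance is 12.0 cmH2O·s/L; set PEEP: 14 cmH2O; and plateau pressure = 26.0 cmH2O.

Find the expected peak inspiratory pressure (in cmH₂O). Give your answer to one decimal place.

Flow: 62 L/min ÷ 60 = 1.0333 L/s.
PIP = Pplat + Raw × flow = 26.0 + 12.0 × 1.0333 = 26.0 + 12.4 = 38.4 cmH2O.

38.4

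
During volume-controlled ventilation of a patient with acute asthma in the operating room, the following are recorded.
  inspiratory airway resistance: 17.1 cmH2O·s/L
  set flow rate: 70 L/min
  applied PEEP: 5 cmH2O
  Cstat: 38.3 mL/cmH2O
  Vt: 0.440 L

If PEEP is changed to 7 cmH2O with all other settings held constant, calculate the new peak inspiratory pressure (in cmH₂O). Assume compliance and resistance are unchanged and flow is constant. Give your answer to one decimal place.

Flow: 70 L/min ÷ 60 = 1.1667 L/s.
PIP = Vt/C + R·V̇ + PEEP (constant-flow equation of motion).
Only the baseline term changes: ΔPIP = ΔPEEP = 7 − 5 = 2.0 cmH2O.
Original PIP = 440/38.3 + 17.1×1.1667 + 5 = 36.439 cmH2O; new PIP = 36.439 + (2.0) = 38.439 cmH2O.

38.4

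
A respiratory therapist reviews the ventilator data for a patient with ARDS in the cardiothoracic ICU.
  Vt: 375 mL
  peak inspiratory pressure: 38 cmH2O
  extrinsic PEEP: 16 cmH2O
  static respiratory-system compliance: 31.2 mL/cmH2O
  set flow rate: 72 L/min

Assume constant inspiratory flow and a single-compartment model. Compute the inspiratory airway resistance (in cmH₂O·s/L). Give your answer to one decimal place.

Flow: 72 L/min ÷ 60 = 1.2 L/s.
Equation of motion (constant flow): PIP = Vt/C + R·V̇ + PEEP.
R·V̇ = PIP − Vt/C − PEEP = 38 − 375/31.2 − 16 = 38 − 12.019 − 16 = 9.981 cmH2O.
R = 9.981 / 1.2 = 8.318 cmH2O·s/L.

8.3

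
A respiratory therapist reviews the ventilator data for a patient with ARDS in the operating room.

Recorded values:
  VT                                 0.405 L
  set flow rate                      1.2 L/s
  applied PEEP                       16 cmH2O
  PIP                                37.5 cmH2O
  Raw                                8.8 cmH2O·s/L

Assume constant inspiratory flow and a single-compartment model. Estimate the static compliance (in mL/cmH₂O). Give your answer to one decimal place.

Equation of motion (constant flow): PIP = Vt/C + R·V̇ + PEEP.
Vt/C = PIP − R·V̇ − PEEP = 37.5 − 8.8×1.2 − 16 = 37.5 − 10.56 − 16 = 10.94 cmH2O.
C = Vt / 10.94 = 405 / 10.94 = 37.02 mL/cmH2O.

37.0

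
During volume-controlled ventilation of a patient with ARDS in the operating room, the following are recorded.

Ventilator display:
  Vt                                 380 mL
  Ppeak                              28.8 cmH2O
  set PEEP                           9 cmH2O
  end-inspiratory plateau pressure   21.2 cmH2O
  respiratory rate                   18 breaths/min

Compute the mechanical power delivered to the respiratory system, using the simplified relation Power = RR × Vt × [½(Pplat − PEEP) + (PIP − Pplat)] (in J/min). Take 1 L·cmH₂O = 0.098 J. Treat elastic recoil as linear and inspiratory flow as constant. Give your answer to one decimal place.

9.2

Per-breath work = Vt × [½(Pplat−PEEP) + (PIP−Pplat)] = 0.380 × [0.5×12.2 + 7.6] = 0.380 × 13.7 = 5.206 L·cmH2O.
Power = 18 × 5.206 = 93.708 L·cmH2O/min.
× 0.098 J/(L·cmH2O) → 9.183 J/min.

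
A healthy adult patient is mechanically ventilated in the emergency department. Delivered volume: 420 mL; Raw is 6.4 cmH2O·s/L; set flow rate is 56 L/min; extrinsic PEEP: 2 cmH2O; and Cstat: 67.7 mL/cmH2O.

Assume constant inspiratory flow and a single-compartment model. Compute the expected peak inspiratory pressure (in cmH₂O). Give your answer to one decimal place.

14.2

Flow: 56 L/min ÷ 60 = 0.9333 L/s.
Equation of motion (constant flow): PIP = Vt/C + R·V̇ + PEEP.
PIP = 420/67.7 + 6.4×0.9333 + 2 = 6.204 + 5.973 + 2 = 14.177 cmH2O.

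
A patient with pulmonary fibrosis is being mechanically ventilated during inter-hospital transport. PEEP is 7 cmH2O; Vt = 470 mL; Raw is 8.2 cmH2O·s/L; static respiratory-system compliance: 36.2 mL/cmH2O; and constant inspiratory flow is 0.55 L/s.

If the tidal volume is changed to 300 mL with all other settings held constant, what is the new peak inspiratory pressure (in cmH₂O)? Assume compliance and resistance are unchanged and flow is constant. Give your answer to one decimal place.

19.8

PIP = Vt/C + R·V̇ + PEEP (constant-flow equation of motion).
Only the elastic term changes: ΔPIP = ΔVt / C = (300 − 470) / 36.2 = -4.696 cmH2O.
Original PIP = 470/36.2 + 8.2×0.55 + 7 = 24.493 cmH2O; new PIP = 24.493 + (-4.696) = 19.797 cmH2O.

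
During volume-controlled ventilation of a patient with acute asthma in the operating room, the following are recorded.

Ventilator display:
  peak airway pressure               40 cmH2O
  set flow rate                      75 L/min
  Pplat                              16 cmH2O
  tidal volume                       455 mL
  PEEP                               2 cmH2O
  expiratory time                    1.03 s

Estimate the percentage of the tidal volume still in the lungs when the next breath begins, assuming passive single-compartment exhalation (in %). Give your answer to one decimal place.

19.2

Flow: 75 L/min ÷ 60 = 1.25 L/s.
R = (PIP − Pplat)/V̇ = (40 − 16) / 1.25 = 24.0/1.25 = 19.2 cmH2O·s/L.
C = Vt/(Pplat − PEEP) = 455.0 / (16 − 2) = 455.0/14.0 = 32.5 mL/cmH2O.
τ = R × C = 19.2 × 0.0325 L/cmH2O = 0.624 s.
Fraction remaining at end-expiration = e^(−Te/τ) = e^(−1.03/0.624) = 0.1919 → 19.19%.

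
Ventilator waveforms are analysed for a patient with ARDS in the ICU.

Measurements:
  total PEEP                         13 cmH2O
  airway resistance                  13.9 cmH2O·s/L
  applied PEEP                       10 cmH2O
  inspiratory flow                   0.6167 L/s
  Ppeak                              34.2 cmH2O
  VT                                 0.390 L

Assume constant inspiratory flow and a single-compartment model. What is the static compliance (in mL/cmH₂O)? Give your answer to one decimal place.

Total PEEP = 13 cmH2O (set 10 + intrinsic 3); this is the baseline alveolar pressure.
Equation of motion (constant flow): PIP = Vt/C + R·V̇ + PEEP.
Vt/C = PIP − R·V̇ − PEEP = 34.2 − 13.9×0.6167 − 13 = 34.2 − 8.572 − 13 = 12.628 cmH2O.
C = Vt / 12.628 = 390 / 12.628 = 30.884 mL/cmH2O.

30.9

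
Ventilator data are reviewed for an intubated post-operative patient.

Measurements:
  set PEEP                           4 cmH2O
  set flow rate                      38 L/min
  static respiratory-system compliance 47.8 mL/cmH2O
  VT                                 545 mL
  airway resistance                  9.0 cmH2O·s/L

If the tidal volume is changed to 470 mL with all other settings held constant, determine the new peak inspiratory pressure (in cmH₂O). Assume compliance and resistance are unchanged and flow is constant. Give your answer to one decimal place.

Flow: 38 L/min ÷ 60 = 0.6333 L/s.
PIP = Vt/C + R·V̇ + PEEP (constant-flow equation of motion).
Only the elastic term changes: ΔPIP = ΔVt / C = (470 − 545) / 47.8 = -1.569 cmH2O.
Original PIP = 545/47.8 + 9.0×0.6333 + 4 = 21.101 cmH2O; new PIP = 21.101 + (-1.569) = 19.532 cmH2O.

19.5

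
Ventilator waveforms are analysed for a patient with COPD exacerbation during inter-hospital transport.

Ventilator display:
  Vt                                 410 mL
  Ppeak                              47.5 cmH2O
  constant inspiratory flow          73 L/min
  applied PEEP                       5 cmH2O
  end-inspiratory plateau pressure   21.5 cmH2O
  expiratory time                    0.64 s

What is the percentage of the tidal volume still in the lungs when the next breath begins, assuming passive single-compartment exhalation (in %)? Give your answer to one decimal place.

Flow: 73 L/min ÷ 60 = 1.2167 L/s.
R = (PIP − Pplat)/V̇ = (47.5 − 21.5) / 1.2167 = 26.0/1.2167 = 21.369 cmH2O·s/L.
C = Vt/(Pplat − PEEP) = 410.0 / (21.5 − 5) = 410.0/16.5 = 24.848 mL/cmH2O.
τ = R × C = 21.369 × 0.02485 L/cmH2O = 0.531 s.
Fraction remaining at end-expiration = e^(−Te/τ) = e^(−0.64/0.531) = 0.2996 → 29.96%.

30.0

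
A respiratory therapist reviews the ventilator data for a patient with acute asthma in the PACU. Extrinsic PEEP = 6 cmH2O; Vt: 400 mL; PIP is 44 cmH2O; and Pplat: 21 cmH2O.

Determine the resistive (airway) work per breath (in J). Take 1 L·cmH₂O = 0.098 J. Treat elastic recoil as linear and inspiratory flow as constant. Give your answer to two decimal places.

With constant inspiratory flow the resistive pressure is constant at PIP − Pplat = 44 − 21 = 23.0 cmH2O, so resistive work = 23.0 × 0.400 = 9.2 L·cmH2O.
× 0.098 J/(L·cmH2O) → 0.9016 J.

0.90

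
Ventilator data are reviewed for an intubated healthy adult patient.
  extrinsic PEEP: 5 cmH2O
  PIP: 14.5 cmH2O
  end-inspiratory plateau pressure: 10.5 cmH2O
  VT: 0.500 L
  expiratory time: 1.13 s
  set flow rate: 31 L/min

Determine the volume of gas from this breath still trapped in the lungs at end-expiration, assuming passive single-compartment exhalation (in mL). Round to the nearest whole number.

100

Flow: 31 L/min ÷ 60 = 0.5167 L/s.
R = (PIP − Pplat)/V̇ = (14.5 − 10.5) / 0.5167 = 4.0/0.5167 = 7.741 cmH2O·s/L.
C = Vt/(Pplat − PEEP) = 500.0 / (10.5 − 5) = 500.0/5.5 = 90.909 mL/cmH2O.
τ = R × C = 7.741 × 0.09091 L/cmH2O = 0.7037 s.
Fraction remaining = e^(−Te/τ) = e^(−1.13/0.7037) = 0.2007.
Trapped volume = 500.0 × 0.2007 = 100.35 mL.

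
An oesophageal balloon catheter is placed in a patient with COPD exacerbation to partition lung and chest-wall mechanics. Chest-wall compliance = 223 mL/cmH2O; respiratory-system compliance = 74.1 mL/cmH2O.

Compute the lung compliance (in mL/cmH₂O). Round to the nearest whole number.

1/CL = 1/Crs − 1/Ccw.
1/CL = 1/74.1 − 1/223 = 0.009011.
CL = 110.98 mL/cmH2O.

111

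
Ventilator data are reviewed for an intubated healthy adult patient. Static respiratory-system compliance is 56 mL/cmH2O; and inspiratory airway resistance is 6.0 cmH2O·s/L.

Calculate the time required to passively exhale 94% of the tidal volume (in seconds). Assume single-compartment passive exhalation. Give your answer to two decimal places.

0.95

τ = R × C = 6.0 × 56 mL/cmH2O = 6.0 × 0.056 L/cmH2O = 0.336 s.
Exhaled fraction f = 1 − e^(−t/τ) → t = −τ·ln(1 − f) = −0.336·ln(0.06) = 0.9453 s.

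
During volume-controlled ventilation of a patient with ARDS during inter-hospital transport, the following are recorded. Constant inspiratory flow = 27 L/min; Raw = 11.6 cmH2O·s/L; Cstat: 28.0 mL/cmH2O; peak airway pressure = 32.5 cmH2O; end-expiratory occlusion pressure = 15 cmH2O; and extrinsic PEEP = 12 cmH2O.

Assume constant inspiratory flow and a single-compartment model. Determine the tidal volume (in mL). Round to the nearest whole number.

Flow: 27 L/min ÷ 60 = 0.45 L/s.
Total PEEP = 15 cmH2O (set 12 + intrinsic 3); this is the baseline alveolar pressure.
Equation of motion (constant flow): PIP = Vt/C + R·V̇ + PEEP.
Vt/C = PIP − R·V̇ − PEEP = 32.5 − 5.22 − 15 = 12.28 cmH2O.
Vt = C × 12.28 = 28.0 × 12.28 = 343.84 mL.

344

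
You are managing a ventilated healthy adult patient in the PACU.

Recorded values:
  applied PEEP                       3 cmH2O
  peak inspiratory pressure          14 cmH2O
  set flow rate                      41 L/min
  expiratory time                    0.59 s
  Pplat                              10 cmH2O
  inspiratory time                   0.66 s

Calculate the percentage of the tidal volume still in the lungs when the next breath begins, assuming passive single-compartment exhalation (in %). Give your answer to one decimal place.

20.9

Flow: 41 L/min ÷ 60 = 0.6833 L/s.
Vt = flow × Ti = 0.6833 L/s × 0.66 s × 1000 mL/L = 450.98 mL.
R = (PIP − Pplat)/V̇ = (14 − 10) / 0.6833 = 4.0/0.6833 = 5.854 cmH2O·s/L.
C = Vt/(Pplat − PEEP) = 450.98 / (10 − 3) = 450.98/7.0 = 64.426 mL/cmH2O.
τ = R × C = 5.854 × 0.06443 L/cmH2O = 0.3772 s.
Fraction remaining at end-expiration = e^(−Te/τ) = e^(−0.59/0.3772) = 0.2093 → 20.93%.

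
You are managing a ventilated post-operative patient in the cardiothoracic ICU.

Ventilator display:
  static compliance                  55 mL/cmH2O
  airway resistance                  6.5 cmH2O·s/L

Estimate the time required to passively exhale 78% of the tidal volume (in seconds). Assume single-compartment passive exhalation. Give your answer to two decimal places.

τ = R × C = 6.5 × 55 mL/cmH2O = 6.5 × 0.055 L/cmH2O = 0.3575 s.
Exhaled fraction f = 1 − e^(−t/τ) → t = −τ·ln(1 − f) = −0.3575·ln(0.22) = 0.5413 s.

0.54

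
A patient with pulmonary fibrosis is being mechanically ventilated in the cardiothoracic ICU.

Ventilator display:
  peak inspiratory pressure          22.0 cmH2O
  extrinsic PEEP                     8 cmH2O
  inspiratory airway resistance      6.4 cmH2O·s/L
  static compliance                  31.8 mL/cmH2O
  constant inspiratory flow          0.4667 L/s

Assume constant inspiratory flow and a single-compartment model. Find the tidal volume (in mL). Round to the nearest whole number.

350

Equation of motion (constant flow): PIP = Vt/C + R·V̇ + PEEP.
Vt/C = PIP − R·V̇ − PEEP = 22.0 − 2.987 − 8 = 11.013 cmH2O.
Vt = C × 11.013 = 31.8 × 11.013 = 350.21 mL.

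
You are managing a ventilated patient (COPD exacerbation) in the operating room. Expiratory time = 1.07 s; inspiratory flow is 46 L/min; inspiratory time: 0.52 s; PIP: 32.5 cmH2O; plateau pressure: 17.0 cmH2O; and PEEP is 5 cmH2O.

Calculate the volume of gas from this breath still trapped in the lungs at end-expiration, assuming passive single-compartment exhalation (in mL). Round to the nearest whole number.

81

Flow: 46 L/min ÷ 60 = 0.7667 L/s.
Vt = flow × Ti = 0.7667 L/s × 0.52 s × 1000 mL/L = 398.68 mL.
R = (PIP − Pplat)/V̇ = (32.5 − 17.0) / 0.7667 = 15.5/0.7667 = 20.217 cmH2O·s/L.
C = Vt/(Pplat − PEEP) = 398.68 / (17.0 − 5) = 398.68/12.0 = 33.223 mL/cmH2O.
τ = R × C = 20.217 × 0.03322 L/cmH2O = 0.6716 s.
Fraction remaining = e^(−Te/τ) = e^(−1.07/0.6716) = 0.2033.
Trapped volume = 398.68 × 0.2033 = 81.052 mL.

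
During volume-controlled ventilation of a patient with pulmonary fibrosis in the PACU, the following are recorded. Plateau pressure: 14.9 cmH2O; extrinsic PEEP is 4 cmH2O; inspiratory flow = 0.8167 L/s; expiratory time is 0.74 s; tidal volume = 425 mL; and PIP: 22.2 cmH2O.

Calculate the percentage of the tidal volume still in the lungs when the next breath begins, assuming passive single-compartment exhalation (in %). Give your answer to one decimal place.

R = (PIP − Pplat)/V̇ = (22.2 − 14.9) / 0.8167 = 7.3/0.8167 = 8.938 cmH2O·s/L.
C = Vt/(Pplat − PEEP) = 425.0 / (14.9 − 4) = 425.0/10.9 = 38.991 mL/cmH2O.
τ = R × C = 8.938 × 0.03899 L/cmH2O = 0.3485 s.
Fraction remaining at end-expiration = e^(−Te/τ) = e^(−0.74/0.3485) = 0.1196 → 11.96%.

12.0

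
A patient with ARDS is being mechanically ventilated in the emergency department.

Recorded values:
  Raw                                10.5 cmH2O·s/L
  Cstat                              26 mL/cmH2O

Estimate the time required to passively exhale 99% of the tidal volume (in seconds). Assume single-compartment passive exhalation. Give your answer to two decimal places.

1.26

τ = R × C = 10.5 × 26 mL/cmH2O = 10.5 × 0.026 L/cmH2O = 0.273 s.
Exhaled fraction f = 1 − e^(−t/τ) → t = −τ·ln(1 − f) = −0.273·ln(0.01) = 1.257 s.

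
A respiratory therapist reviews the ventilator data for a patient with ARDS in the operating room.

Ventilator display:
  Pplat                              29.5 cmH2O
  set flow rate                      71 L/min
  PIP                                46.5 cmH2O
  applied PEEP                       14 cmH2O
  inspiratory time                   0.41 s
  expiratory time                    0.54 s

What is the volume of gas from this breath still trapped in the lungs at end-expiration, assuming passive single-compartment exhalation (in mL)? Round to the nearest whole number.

146

Flow: 71 L/min ÷ 60 = 1.1833 L/s.
Vt = flow × Ti = 1.1833 L/s × 0.41 s × 1000 mL/L = 485.15 mL.
R = (PIP − Pplat)/V̇ = (46.5 − 29.5) / 1.1833 = 17.0/1.1833 = 14.367 cmH2O·s/L.
C = Vt/(Pplat − PEEP) = 485.15 / (29.5 − 14) = 485.15/15.5 = 31.3 mL/cmH2O.
τ = R × C = 14.367 × 0.0313 L/cmH2O = 0.4497 s.
Fraction remaining = e^(−Te/τ) = e^(−0.54/0.4497) = 0.301.
Trapped volume = 485.15 × 0.301 = 146.03 mL.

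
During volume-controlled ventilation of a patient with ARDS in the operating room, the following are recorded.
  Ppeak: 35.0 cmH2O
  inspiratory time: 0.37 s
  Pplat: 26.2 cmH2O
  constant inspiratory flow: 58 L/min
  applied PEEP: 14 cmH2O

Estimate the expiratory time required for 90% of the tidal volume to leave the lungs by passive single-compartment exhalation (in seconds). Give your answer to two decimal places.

Flow: 58 L/min ÷ 60 = 0.9667 L/s.
Vt = flow × Ti = 0.9667 L/s × 0.37 s × 1000 mL/L = 357.68 mL.
R = (PIP − Pplat)/V̇ = (35.0 − 26.2) / 0.9667 = 8.8/0.9667 = 9.103 cmH2O·s/L.
C = Vt/(Pplat − PEEP) = 357.68 / (26.2 − 14) = 357.68/12.2 = 29.318 mL/cmH2O.
τ = R × C = 9.103 × 0.02932 L/cmH2O = 0.2669 s.
t = −τ·ln(1 − 0.90) = −0.2669·ln(0.1) = 0.6146 s.

0.61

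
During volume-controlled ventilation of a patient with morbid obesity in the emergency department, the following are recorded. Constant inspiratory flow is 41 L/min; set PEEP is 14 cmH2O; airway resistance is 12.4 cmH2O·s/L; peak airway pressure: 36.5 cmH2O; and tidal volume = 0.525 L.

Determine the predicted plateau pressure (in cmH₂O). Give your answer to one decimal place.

Flow: 41 L/min ÷ 60 = 0.6833 L/s.
Pplat = PIP − Raw × flow = 36.5 − 12.4 × 0.6833 = 36.5 − 8.473 = 28.027 cmH2O.

28.0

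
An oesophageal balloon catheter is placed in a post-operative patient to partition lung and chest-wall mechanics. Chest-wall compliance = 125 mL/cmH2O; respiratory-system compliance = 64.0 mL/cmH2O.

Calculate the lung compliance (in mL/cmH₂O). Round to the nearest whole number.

1/CL = 1/Crs − 1/Ccw.
1/CL = 1/64.0 − 1/125 = 0.007625.
CL = 131.15 mL/cmH2O.

131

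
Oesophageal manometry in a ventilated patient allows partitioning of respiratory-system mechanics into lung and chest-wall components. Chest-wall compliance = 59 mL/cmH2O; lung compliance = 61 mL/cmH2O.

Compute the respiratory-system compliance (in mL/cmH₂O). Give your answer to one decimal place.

Lung and chest wall are elastances in series: 1/Crs = 1/CL + 1/Ccw.
1/Crs = 1/61 + 1/59 = 0.03334.
Crs = 29.994 mL/cmH2O.

30.0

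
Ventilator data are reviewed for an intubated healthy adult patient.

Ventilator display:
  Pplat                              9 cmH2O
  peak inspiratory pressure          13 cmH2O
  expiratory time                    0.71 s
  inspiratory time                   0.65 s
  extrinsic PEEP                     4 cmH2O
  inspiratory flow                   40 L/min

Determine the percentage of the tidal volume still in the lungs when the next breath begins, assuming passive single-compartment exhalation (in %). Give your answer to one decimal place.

25.5

Flow: 40 L/min ÷ 60 = 0.6667 L/s.
Vt = flow × Ti = 0.6667 L/s × 0.65 s × 1000 mL/L = 433.36 mL.
R = (PIP − Pplat)/V̇ = (13 − 9) / 0.6667 = 4.0/0.6667 = 6.0 cmH2O·s/L.
C = Vt/(Pplat − PEEP) = 433.36 / (9 − 4) = 433.36/5.0 = 86.672 mL/cmH2O.
τ = R × C = 6.0 × 0.08667 L/cmH2O = 0.52 s.
Fraction remaining at end-expiration = e^(−Te/τ) = e^(−0.71/0.52) = 0.2553 → 25.53%.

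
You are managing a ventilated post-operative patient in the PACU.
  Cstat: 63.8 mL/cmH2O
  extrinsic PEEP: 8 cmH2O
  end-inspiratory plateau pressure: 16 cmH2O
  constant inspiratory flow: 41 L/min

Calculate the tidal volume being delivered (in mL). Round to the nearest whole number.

510

Vt = Cstat × (Pplat − PEEP) = 63.8 × (16 − 8) = 63.8 × 8.0 = 510.4 mL.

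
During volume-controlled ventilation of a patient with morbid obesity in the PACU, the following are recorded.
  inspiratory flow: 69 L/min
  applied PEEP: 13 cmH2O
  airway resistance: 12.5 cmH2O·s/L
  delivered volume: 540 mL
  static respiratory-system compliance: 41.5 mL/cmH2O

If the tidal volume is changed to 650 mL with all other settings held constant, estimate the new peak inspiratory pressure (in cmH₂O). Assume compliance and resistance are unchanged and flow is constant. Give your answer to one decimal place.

Flow: 69 L/min ÷ 60 = 1.15 L/s.
PIP = Vt/C + R·V̇ + PEEP (constant-flow equation of motion).
Only the elastic term changes: ΔPIP = ΔVt / C = (650 − 540) / 41.5 = 2.651 cmH2O.
Original PIP = 540/41.5 + 12.5×1.15 + 13 = 40.387 cmH2O; new PIP = 40.387 + (2.651) = 43.038 cmH2O.

43.0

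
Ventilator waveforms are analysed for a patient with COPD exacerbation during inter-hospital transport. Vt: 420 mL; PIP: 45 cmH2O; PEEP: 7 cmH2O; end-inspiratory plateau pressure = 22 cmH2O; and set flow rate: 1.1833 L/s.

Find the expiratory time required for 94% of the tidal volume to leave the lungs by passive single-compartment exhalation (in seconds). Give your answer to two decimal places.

R = (PIP − Pplat)/V̇ = (45 − 22) / 1.1833 = 23.0/1.1833 = 19.437 cmH2O·s/L.
C = Vt/(Pplat − PEEP) = 420.0 / (22 − 7) = 420.0/15.0 = 28.0 mL/cmH2O.
τ = R × C = 19.437 × 0.028 L/cmH2O = 0.5442 s.
t = −τ·ln(1 − 0.94) = −0.5442·ln(0.06) = 1.531 s.

1.53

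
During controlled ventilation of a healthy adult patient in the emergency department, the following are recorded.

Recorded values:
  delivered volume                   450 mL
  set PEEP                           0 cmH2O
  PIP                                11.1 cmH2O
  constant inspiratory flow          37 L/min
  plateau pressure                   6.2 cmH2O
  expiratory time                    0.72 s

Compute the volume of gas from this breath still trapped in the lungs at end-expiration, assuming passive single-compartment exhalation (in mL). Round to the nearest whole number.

Flow: 37 L/min ÷ 60 = 0.6167 L/s.
R = (PIP − Pplat)/V̇ = (11.1 − 6.2) / 0.6167 = 4.9/0.6167 = 7.946 cmH2O·s/L.
C = Vt/(Pplat − PEEP) = 450.0 / (6.2 − 0) = 450.0/6.2 = 72.581 mL/cmH2O.
τ = R × C = 7.946 × 0.07258 L/cmH2O = 0.5767 s.
Fraction remaining = e^(−Te/τ) = e^(−0.72/0.5767) = 0.2869.
Trapped volume = 450.0 × 0.2869 = 129.11 mL.

129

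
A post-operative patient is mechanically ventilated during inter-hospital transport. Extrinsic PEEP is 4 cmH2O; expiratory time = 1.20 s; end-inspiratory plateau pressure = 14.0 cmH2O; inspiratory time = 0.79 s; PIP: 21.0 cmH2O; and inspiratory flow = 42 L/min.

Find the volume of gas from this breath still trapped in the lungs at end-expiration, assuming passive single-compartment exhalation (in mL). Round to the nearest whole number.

Flow: 42 L/min ÷ 60 = 0.7 L/s.
Vt = flow × Ti = 0.7 L/s × 0.79 s × 1000 mL/L = 553.0 mL.
R = (PIP − Pplat)/V̇ = (21.0 − 14.0) / 0.7 = 7.0/0.7 = 10.0 cmH2O·s/L.
C = Vt/(Pplat − PEEP) = 553.0 / (14.0 − 4) = 553.0/10.0 = 55.3 mL/cmH2O.
τ = R × C = 10.0 × 0.0553 L/cmH2O = 0.553 s.
Fraction remaining = e^(−Te/τ) = e^(−1.20/0.553) = 0.1142.
Trapped volume = 553.0 × 0.1142 = 63.153 mL.

63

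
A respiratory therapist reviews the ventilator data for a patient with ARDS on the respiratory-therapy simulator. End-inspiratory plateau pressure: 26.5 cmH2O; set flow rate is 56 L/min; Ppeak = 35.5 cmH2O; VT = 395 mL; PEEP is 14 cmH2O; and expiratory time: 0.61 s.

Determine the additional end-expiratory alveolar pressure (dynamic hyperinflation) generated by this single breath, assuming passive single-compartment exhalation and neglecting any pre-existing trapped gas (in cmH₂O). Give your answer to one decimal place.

1.7

Flow: 56 L/min ÷ 60 = 0.9333 L/s.
R = (PIP − Pplat)/V̇ = (35.5 − 26.5) / 0.9333 = 9.0/0.9333 = 9.643 cmH2O·s/L.
C = Vt/(Pplat − PEEP) = 395.0 / (26.5 − 14) = 395.0/12.5 = 31.6 mL/cmH2O.
τ = R × C = 9.643 × 0.0316 L/cmH2O = 0.3047 s.
Fraction remaining = e^(−Te/τ) = e^(−0.61/0.3047) = 0.1351; trapped volume = 395.0 × 0.1351 = 53.365 mL.
Additional alveolar pressure from trapping ≈ V_trapped / C = 53.365 / 31.6 = 1.689 cmH2O.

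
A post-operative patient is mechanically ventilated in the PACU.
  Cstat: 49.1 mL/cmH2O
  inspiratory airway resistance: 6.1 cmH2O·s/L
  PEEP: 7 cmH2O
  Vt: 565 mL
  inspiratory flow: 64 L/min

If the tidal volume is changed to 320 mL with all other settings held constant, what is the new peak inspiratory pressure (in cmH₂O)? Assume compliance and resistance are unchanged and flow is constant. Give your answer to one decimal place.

Flow: 64 L/min ÷ 60 = 1.0667 L/s.
PIP = Vt/C + R·V̇ + PEEP (constant-flow equation of motion).
Only the elastic term changes: ΔPIP = ΔVt / C = (320 − 565) / 49.1 = -4.99 cmH2O.
Original PIP = 565/49.1 + 6.1×1.0667 + 7 = 25.014 cmH2O; new PIP = 25.014 + (-4.99) = 20.024 cmH2O.

20.0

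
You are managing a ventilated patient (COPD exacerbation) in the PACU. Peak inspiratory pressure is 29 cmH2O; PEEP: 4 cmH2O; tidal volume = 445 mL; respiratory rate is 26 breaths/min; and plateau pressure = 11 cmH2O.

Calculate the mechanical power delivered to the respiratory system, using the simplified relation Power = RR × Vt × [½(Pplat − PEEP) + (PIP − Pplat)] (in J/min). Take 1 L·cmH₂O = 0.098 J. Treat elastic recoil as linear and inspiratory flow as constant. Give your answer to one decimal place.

Per-breath work = Vt × [½(Pplat−PEEP) + (PIP−Pplat)] = 0.445 × [0.5×7.0 + 18.0] = 0.445 × 21.5 = 9.568 L·cmH2O.
Power = 26 × 9.568 = 248.77 L·cmH2O/min.
× 0.098 J/(L·cmH2O) → 24.379 J/min.

24.4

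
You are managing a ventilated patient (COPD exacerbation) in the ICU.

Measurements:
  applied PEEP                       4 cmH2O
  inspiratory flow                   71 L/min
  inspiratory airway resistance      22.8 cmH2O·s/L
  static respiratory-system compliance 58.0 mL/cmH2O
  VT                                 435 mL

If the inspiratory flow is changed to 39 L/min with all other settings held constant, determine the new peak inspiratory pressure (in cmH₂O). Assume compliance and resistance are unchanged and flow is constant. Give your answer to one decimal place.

Flow: 71 L/min ÷ 60 = 1.1833 L/s.
New flow: 39 L/min ÷ 60 = 0.65 L/s.
PIP = Vt/C + R·V̇ + PEEP (constant-flow equation of motion).
Only the resistive term changes: ΔPIP = R × ΔV̇ = 22.8 × (0.65 − 1.1833) = 22.8 × -0.5333 = -12.159 cmH2O.
Original PIP = 435/58.0 + 22.8×1.1833 + 4 = 38.479 cmH2O; new PIP = 38.479 + (-12.159) = 26.32 cmH2O.

26.3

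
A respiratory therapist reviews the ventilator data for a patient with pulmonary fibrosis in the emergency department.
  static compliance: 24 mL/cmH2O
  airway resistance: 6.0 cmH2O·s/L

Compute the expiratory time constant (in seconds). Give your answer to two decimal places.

τ = R × C = 6.0 × 24 mL/cmH2O = 6.0 × 0.024 L/cmH2O = 0.144 s.

0.14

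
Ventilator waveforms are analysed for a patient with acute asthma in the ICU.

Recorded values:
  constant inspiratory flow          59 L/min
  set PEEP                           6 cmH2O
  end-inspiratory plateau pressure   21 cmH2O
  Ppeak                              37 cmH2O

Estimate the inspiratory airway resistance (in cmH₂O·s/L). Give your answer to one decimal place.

16.3

Flow: 59 L/min ÷ 60 = 0.9833 L/s.
Raw = (PIP − Pplat) / flow = (37 − 21) / 0.9833 = 16.0 / 0.9833 = 16.272 cmH2O·s/L.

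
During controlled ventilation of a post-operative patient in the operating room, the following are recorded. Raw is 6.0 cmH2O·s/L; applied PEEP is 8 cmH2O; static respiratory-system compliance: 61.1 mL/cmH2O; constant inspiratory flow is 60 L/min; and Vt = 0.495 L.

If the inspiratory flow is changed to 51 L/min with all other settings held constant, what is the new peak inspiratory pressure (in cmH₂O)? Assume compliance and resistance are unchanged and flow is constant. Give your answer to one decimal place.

Flow: 60 L/min ÷ 60 = 1 L/s.
New flow: 51 L/min ÷ 60 = 0.85 L/s.
PIP = Vt/C + R·V̇ + PEEP (constant-flow equation of motion).
Only the resistive term changes: ΔPIP = R × ΔV̇ = 6.0 × (0.85 − 1) = 6.0 × -0.15 = -0.9 cmH2O.
Original PIP = 495/61.1 + 6.0×1 + 8 = 22.101 cmH2O; new PIP = 22.101 + (-0.9) = 21.201 cmH2O.

21.2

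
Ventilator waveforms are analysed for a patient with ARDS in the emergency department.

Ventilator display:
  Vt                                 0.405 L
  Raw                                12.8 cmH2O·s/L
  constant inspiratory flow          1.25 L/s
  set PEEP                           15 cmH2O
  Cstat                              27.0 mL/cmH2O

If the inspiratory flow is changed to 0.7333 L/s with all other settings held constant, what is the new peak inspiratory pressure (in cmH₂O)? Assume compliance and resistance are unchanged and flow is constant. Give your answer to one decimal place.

PIP = Vt/C + R·V̇ + PEEP (constant-flow equation of motion).
Only the resistive term changes: ΔPIP = R × ΔV̇ = 12.8 × (0.7333 − 1.25) = 12.8 × -0.5167 = -6.614 cmH2O.
Original PIP = 405/27.0 + 12.8×1.25 + 15 = 46.0 cmH2O; new PIP = 46.0 + (-6.614) = 39.386 cmH2O.

39.4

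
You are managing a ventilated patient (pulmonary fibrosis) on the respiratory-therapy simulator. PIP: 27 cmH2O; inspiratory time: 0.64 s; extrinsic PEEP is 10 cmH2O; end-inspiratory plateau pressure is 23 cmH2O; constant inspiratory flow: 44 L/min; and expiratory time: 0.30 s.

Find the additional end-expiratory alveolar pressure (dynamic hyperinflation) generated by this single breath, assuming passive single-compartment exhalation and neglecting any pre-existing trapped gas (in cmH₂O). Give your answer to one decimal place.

2.8

Flow: 44 L/min ÷ 60 = 0.7333 L/s.
Vt = flow × Ti = 0.7333 L/s × 0.64 s × 1000 mL/L = 469.31 mL.
R = (PIP − Pplat)/V̇ = (27 − 23) / 0.7333 = 4.0/0.7333 = 5.455 cmH2O·s/L.
C = Vt/(Pplat − PEEP) = 469.31 / (23 − 10) = 469.31/13.0 = 36.101 mL/cmH2O.
τ = R × C = 5.455 × 0.0361 L/cmH2O = 0.1969 s.
Fraction remaining = e^(−Te/τ) = e^(−0.30/0.1969) = 0.2179; trapped volume = 469.31 × 0.2179 = 102.26 mL.
Additional alveolar pressure from trapping ≈ V_trapped / C = 102.26 / 36.101 = 2.833 cmH2O.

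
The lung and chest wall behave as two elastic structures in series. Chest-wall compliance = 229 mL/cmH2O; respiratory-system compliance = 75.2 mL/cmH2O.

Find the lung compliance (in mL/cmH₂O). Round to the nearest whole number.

112

1/CL = 1/Crs − 1/Ccw.
1/CL = 1/75.2 − 1/229 = 0.008931.
CL = 111.97 mL/cmH2O.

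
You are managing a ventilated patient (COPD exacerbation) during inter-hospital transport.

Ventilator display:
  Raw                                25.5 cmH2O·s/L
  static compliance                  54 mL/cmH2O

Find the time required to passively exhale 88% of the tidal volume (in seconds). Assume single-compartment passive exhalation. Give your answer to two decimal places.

2.92

τ = R × C = 25.5 × 54 mL/cmH2O = 25.5 × 0.054 L/cmH2O = 1.377 s.
Exhaled fraction f = 1 − e^(−t/τ) → t = −τ·ln(1 − f) = −1.377·ln(0.12) = 2.92 s.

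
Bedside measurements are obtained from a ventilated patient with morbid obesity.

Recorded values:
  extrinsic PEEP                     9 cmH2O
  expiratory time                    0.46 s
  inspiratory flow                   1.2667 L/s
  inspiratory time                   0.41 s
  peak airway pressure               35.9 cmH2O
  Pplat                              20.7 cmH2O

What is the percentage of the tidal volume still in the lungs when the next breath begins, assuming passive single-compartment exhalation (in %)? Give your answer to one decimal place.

42.2

Vt = flow × Ti = 1.2667 L/s × 0.41 s × 1000 mL/L = 519.35 mL.
R = (PIP − Pplat)/V̇ = (35.9 − 20.7) / 1.2667 = 15.2/1.2667 = 12.0 cmH2O·s/L.
C = Vt/(Pplat − PEEP) = 519.35 / (20.7 − 9) = 519.35/11.7 = 44.389 mL/cmH2O.
τ = R × C = 12.0 × 0.04439 L/cmH2O = 0.5327 s.
Fraction remaining at end-expiration = e^(−Te/τ) = e^(−0.46/0.5327) = 0.4217 → 42.17%.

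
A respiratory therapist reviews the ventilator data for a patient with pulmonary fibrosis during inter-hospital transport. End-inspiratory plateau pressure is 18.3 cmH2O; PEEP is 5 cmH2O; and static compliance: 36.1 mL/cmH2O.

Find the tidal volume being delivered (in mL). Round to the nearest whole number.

Vt = Cstat × (Pplat − PEEP) = 36.1 × (18.3 − 5) = 36.1 × 13.3 = 480.13 mL.

480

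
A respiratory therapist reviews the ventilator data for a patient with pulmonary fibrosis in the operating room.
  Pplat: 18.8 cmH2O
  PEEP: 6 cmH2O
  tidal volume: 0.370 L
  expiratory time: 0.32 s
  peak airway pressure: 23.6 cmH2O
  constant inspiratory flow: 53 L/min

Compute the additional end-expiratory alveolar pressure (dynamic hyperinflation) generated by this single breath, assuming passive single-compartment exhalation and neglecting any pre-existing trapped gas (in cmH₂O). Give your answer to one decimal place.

1.7

Flow: 53 L/min ÷ 60 = 0.8833 L/s.
R = (PIP − Pplat)/V̇ = (23.6 − 18.8) / 0.8833 = 4.8/0.8833 = 5.434 cmH2O·s/L.
C = Vt/(Pplat − PEEP) = 370.0 / (18.8 − 6) = 370.0/12.8 = 28.906 mL/cmH2O.
τ = R × C = 5.434 × 0.02891 L/cmH2O = 0.1571 s.
Fraction remaining = e^(−Te/τ) = e^(−0.32/0.1571) = 0.1304; trapped volume = 370.0 × 0.1304 = 48.248 mL.
Additional alveolar pressure from trapping ≈ V_trapped / C = 48.248 / 28.906 = 1.669 cmH2O.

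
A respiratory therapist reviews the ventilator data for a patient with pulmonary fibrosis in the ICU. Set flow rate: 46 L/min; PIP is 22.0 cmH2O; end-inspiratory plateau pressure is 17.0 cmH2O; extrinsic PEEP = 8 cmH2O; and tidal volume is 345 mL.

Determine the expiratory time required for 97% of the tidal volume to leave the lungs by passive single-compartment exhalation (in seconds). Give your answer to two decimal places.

Flow: 46 L/min ÷ 60 = 0.7667 L/s.
R = (PIP − Pplat)/V̇ = (22.0 − 17.0) / 0.7667 = 5.0/0.7667 = 6.521 cmH2O·s/L.
C = Vt/(Pplat − PEEP) = 345.0 / (17.0 − 8) = 345.0/9.0 = 38.333 mL/cmH2O.
τ = R × C = 6.521 × 0.03833 L/cmH2O = 0.2499 s.
t = −τ·ln(1 − 0.97) = −0.2499·ln(0.03) = 0.8763 s.

0.88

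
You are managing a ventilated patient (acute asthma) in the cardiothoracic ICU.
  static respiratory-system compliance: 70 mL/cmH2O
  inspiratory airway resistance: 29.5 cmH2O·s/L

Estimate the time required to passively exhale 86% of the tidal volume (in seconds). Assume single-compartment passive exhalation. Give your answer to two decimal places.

τ = R × C = 29.5 × 70 mL/cmH2O = 29.5 × 0.070 L/cmH2O = 2.065 s.
Exhaled fraction f = 1 − e^(−t/τ) → t = −τ·ln(1 − f) = −2.065·ln(0.14) = 4.06 s.

4.06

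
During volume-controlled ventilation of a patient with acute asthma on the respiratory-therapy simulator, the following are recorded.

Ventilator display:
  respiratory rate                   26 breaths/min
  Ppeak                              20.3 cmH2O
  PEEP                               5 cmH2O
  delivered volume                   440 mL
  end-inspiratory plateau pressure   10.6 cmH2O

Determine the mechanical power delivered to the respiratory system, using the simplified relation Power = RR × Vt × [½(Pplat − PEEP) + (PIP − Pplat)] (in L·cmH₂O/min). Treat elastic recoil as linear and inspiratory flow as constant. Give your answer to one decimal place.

Per-breath work = Vt × [½(Pplat−PEEP) + (PIP−Pplat)] = 0.440 × [0.5×5.6 + 9.7] = 0.440 × 12.5 = 5.5 L·cmH2O.
Power = 26 × 5.5 = 143.0 L·cmH2O/min.

143.0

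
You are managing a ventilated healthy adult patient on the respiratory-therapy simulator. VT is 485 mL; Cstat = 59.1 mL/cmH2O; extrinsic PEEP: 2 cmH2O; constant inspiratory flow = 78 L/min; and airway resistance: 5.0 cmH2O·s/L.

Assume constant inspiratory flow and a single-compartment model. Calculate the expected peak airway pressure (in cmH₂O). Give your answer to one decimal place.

16.7

Flow: 78 L/min ÷ 60 = 1.3 L/s.
Equation of motion (constant flow): PIP = Vt/C + R·V̇ + PEEP.
PIP = 485/59.1 + 5.0×1.3 + 2 = 8.206 + 6.5 + 2 = 16.706 cmH2O.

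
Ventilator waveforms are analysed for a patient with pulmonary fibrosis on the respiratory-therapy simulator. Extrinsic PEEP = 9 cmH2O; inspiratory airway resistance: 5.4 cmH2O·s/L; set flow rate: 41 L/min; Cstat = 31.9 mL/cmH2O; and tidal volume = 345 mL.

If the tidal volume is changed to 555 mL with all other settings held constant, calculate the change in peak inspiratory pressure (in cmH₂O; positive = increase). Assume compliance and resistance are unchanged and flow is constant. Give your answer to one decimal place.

PIP = Vt/C + R·V̇ + PEEP (constant-flow equation of motion).
Only the elastic term changes: ΔPIP = ΔVt / C = (555 − 345) / 31.9 = 6.583 cmH2O.

6.6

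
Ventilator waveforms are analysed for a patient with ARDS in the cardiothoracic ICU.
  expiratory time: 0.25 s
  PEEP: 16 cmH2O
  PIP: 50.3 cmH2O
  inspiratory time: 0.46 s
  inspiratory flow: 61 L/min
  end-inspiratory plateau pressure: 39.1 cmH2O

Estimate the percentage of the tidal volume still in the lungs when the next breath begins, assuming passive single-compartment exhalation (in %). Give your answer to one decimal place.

32.6

Flow: 61 L/min ÷ 60 = 1.0167 L/s.
Vt = flow × Ti = 1.0167 L/s × 0.46 s × 1000 mL/L = 467.68 mL.
R = (PIP − Pplat)/V̇ = (50.3 − 39.1) / 1.0167 = 11.2/1.0167 = 11.016 cmH2O·s/L.
C = Vt/(Pplat − PEEP) = 467.68 / (39.1 − 16) = 467.68/23.1 = 20.246 mL/cmH2O.
τ = R × C = 11.016 × 0.02025 L/cmH2O = 0.2231 s.
Fraction remaining at end-expiration = e^(−Te/τ) = e^(−0.25/0.2231) = 0.3261 → 32.61%.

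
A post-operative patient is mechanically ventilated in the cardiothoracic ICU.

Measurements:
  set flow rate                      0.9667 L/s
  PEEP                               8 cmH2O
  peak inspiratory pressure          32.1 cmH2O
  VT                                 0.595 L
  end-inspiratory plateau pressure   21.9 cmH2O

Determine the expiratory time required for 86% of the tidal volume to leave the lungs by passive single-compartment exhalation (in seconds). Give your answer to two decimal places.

0.89

R = (PIP − Pplat)/V̇ = (32.1 − 21.9) / 0.9667 = 10.2/0.9667 = 10.551 cmH2O·s/L.
C = Vt/(Pplat − PEEP) = 595.0 / (21.9 − 8) = 595.0/13.9 = 42.806 mL/cmH2O.
τ = R × C = 10.551 × 0.04281 L/cmH2O = 0.4517 s.
t = −τ·ln(1 − 0.86) = −0.4517·ln(0.14) = 0.8881 s.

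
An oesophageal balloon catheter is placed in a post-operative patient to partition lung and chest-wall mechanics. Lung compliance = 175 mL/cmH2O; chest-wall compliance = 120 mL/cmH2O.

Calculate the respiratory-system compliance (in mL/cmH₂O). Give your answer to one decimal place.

Lung and chest wall are elastances in series: 1/Crs = 1/CL + 1/Ccw.
1/Crs = 1/175 + 1/120 = 0.01405.
Crs = 71.174 mL/cmH2O.

71.2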